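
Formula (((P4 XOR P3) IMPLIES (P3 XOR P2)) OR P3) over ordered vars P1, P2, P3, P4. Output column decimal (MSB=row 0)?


Formula: (((P4 XOR P3) IMPLIES (P3 XOR P2)) OR P3) over P1, P2, P3, P4 (16 rows)
Evaluate each row (bits = P1,P2,P3,P4, MSB first):
  row 0 [0000]: (((0 XOR 0) IMPLIES (0 XOR 0)) OR 0) -> 1
  row 1 [0001]: (((1 XOR 0) IMPLIES (0 XOR 0)) OR 0) -> 0
  row 2 [0010]: (((0 XOR 1) IMPLIES (1 XOR 0)) OR 1) -> 1
  row 3 [0011]: (((1 XOR 1) IMPLIES (1 XOR 0)) OR 1) -> 1
  row 4 [0100]: (((0 XOR 0) IMPLIES (0 XOR 1)) OR 0) -> 1
  row 5 [0101]: (((1 XOR 0) IMPLIES (0 XOR 1)) OR 0) -> 1
  row 6 [0110]: (((0 XOR 1) IMPLIES (1 XOR 1)) OR 1) -> 1
  row 7 [0111]: (((1 XOR 1) IMPLIES (1 XOR 1)) OR 1) -> 1
  row 8 [1000]: (((0 XOR 0) IMPLIES (0 XOR 0)) OR 0) -> 1
  row 9 [1001]: (((1 XOR 0) IMPLIES (0 XOR 0)) OR 0) -> 0
  row 10 [1010]: (((0 XOR 1) IMPLIES (1 XOR 0)) OR 1) -> 1
  row 11 [1011]: (((1 XOR 1) IMPLIES (1 XOR 0)) OR 1) -> 1
  row 12 [1100]: (((0 XOR 0) IMPLIES (0 XOR 1)) OR 0) -> 1
  row 13 [1101]: (((1 XOR 0) IMPLIES (0 XOR 1)) OR 0) -> 1
  row 14 [1110]: (((0 XOR 1) IMPLIES (1 XOR 1)) OR 1) -> 1
  row 15 [1111]: (((1 XOR 1) IMPLIES (1 XOR 1)) OR 1) -> 1
Full result column, 4 rows per line (P1,P2 fixed per line; P3,P4 runs 00..11 left to right):
  rows 0-3 [P1,P2=00]: 1011  = hex B
  rows 4-7 [P1,P2=01]: 1111  = hex F
  rows 8-11 [P1,P2=10]: 1011  = hex B
  rows 12-15 [P1,P2=11]: 1111  = hex F
Output column (row 0 .. row 15) = 1011111110111111
Output column grouped in 4s = 1011 1111 1011 1111 = 0xBFBF
Convert to decimal digit by digit (value = value*16 + digit):
  B -> 11
  11*16 + 15 (F) = 191
  191*16 + 11 (B) = 3067
  3067*16 + 15 (F) = 49087
Decimal = 49087

49087


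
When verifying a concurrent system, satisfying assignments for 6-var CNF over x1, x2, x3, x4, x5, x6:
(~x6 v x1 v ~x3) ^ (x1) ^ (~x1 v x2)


CNF with 3 clauses over 6 vars (64 assignments).
An assignment satisfies CNF iff every clause has >=1 true literal.
Check each row (bits = x1,x2,x3,x4,x5,x6; clause T/F shown):
  row 0 [000000]: clauses=TFT -> 0
  row 1 [000001]: clauses=TFT -> 0
  row 2 [000010]: clauses=TFT -> 0
  row 3 [000011]: clauses=TFT -> 0
  row 4 [000100]: clauses=TFT -> 0
  (every remaining row is evaluated the same way; all 64 results are listed next)
Full result column, 8 rows per line (x1,x2,x3 fixed per line; x4,x5,x6 runs 000..111 left to right):
  rows 0-7 [x1,x2,x3=000]: 00000000  (ones: 0)
  rows 8-15 [x1,x2,x3=001]: 00000000  (ones: 0)
  rows 16-23 [x1,x2,x3=010]: 00000000  (ones: 0)
  rows 24-31 [x1,x2,x3=011]: 00000000  (ones: 0)
  rows 32-39 [x1,x2,x3=100]: 00000000  (ones: 0)
  rows 40-47 [x1,x2,x3=101]: 00000000  (ones: 0)
  rows 48-55 [x1,x2,x3=110]: 11111111  (ones: 8)
  rows 56-63 [x1,x2,x3=111]: 11111111  (ones: 8)
Satisfying assignments = 0+0+0+0+0+0+8+8 = 16

16


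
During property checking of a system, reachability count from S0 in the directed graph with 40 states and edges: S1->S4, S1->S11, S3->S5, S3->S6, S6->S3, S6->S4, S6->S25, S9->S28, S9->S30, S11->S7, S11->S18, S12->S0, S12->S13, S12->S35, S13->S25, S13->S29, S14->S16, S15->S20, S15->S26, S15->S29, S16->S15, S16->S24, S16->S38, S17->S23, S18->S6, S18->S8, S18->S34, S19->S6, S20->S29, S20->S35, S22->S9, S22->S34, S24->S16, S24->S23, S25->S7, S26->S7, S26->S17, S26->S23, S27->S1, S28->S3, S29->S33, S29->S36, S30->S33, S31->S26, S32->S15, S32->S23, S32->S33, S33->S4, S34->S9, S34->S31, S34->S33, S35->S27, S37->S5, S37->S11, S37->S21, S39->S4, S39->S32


BFS from S0:
  layer 0: {S0}
Reachable set: {S0}
Count = 1

1


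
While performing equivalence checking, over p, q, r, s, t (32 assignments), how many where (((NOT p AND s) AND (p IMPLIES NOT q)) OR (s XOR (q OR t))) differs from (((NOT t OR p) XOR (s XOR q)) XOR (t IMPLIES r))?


F1 = (((NOT p AND s) AND (p IMPLIES NOT q)) OR (s XOR (q OR t)))
F2 = (((NOT t OR p) XOR (s XOR q)) XOR (t IMPLIES r))
Evaluate both on each of 32 rows (bits = p,q,r,s,t):
  row 0 [00000]: F1=0 F2=0 -> 0
  row 1 [00001]: F1=1 F2=0 (differ) -> 1
  row 2 [00010]: F1=1 F2=1 -> 0
  row 3 [00011]: F1=1 F2=1 -> 0
  row 4 [00100]: F1=0 F2=0 -> 0
  row 5 [00101]: F1=1 F2=1 -> 0
  row 6 [00110]: F1=1 F2=1 -> 0
  row 7 [00111]: F1=1 F2=0 (differ) -> 1
  row 8 [01000]: F1=1 F2=1 -> 0
  row 9 [01001]: F1=1 F2=1 -> 0
  row 10 [01010]: F1=1 F2=0 (differ) -> 1
  row 11 [01011]: F1=1 F2=0 (differ) -> 1
  row 12 [01100]: F1=1 F2=1 -> 0
  row 13 [01101]: F1=1 F2=0 (differ) -> 1
  row 14 [01110]: F1=1 F2=0 (differ) -> 1
  row 15 [01111]: F1=1 F2=1 -> 0
  row 16 [10000]: F1=0 F2=0 -> 0
  row 17 [10001]: F1=1 F2=1 -> 0
  row 18 [10010]: F1=1 F2=1 -> 0
  row 19 [10011]: F1=0 F2=0 -> 0
  row 20 [10100]: F1=0 F2=0 -> 0
  row 21 [10101]: F1=1 F2=0 (differ) -> 1
  row 22 [10110]: F1=1 F2=1 -> 0
  row 23 [10111]: F1=0 F2=1 (differ) -> 1
  row 24 [11000]: F1=1 F2=1 -> 0
  row 25 [11001]: F1=1 F2=0 (differ) -> 1
  row 26 [11010]: F1=0 F2=0 -> 0
  row 27 [11011]: F1=0 F2=1 (differ) -> 1
  row 28 [11100]: F1=1 F2=1 -> 0
  row 29 [11101]: F1=1 F2=1 -> 0
  row 30 [11110]: F1=0 F2=0 -> 0
  row 31 [11111]: F1=0 F2=0 -> 0
Full result column, 8 rows per line (p,q fixed per line; r,s,t runs 000..111 left to right):
  rows 0-7 [p,q=00]: 01000001  (ones: 2)
  rows 8-15 [p,q=01]: 00110110  (ones: 4)
  rows 16-23 [p,q=10]: 00000101  (ones: 2)
  rows 24-31 [p,q=11]: 01010000  (ones: 2)
Disagreements = 2+4+2+2 = 10

10


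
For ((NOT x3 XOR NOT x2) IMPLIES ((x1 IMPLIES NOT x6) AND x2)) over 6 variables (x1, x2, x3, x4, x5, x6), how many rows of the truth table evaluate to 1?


Formula: ((NOT x3 XOR NOT x2) IMPLIES ((x1 IMPLIES NOT x6) AND x2)) over 6 vars (64 rows)
Evaluate each row (x1, x2, x3, x4, x5, x6 as bits, MSB first):
  row 0 [000000]: ((NOT 0 XOR NOT 0) IMPLIES ((0 IMPLIES NOT 0) AND 0)) -> 1
  row 1 [000001]: ((NOT 0 XOR NOT 0) IMPLIES ((0 IMPLIES NOT 1) AND 0)) -> 1
  row 2 [000010]: ((NOT 0 XOR NOT 0) IMPLIES ((0 IMPLIES NOT 0) AND 0)) -> 1
  row 3 [000011]: ((NOT 0 XOR NOT 0) IMPLIES ((0 IMPLIES NOT 1) AND 0)) -> 1
  row 4 [000100]: ((NOT 0 XOR NOT 0) IMPLIES ((0 IMPLIES NOT 0) AND 0)) -> 1
  (every remaining row is evaluated the same way; all 64 results are listed next)
Full result column, 8 rows per line (x1,x2,x3 fixed per line; x4,x5,x6 runs 000..111 left to right):
  rows 0-7 [x1,x2,x3=000]: 11111111  (ones: 8)
  rows 8-15 [x1,x2,x3=001]: 00000000  (ones: 0)
  rows 16-23 [x1,x2,x3=010]: 11111111  (ones: 8)
  rows 24-31 [x1,x2,x3=011]: 11111111  (ones: 8)
  rows 32-39 [x1,x2,x3=100]: 11111111  (ones: 8)
  rows 40-47 [x1,x2,x3=101]: 00000000  (ones: 0)
  rows 48-55 [x1,x2,x3=110]: 10101010  (ones: 4)
  rows 56-63 [x1,x2,x3=111]: 11111111  (ones: 8)
Count of 1-rows = 8+0+8+8+8+0+4+8 = 44

44


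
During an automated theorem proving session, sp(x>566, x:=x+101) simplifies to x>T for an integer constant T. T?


Formula: sp(P, x:=E) = exists old_x. (x = E[old_x/x]) AND P[old_x/x] (old_x is the value of x before the assignment; eliminate old_x by solving x = E[old_x/x] for old_x)
Step 1: Precondition P: x>566, i.e. old_x > 566
Step 2: Assignment gives x = old_x + 101, so old_x = x - 101
Step 3: Substitute into P: x - 101 > 566
Step 4: Simplify: x > 566+101 = 667

667


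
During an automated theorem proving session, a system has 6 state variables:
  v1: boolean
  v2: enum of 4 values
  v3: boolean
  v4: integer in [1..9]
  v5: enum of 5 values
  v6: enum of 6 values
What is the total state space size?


State space = product of domain sizes of all variables.
Domain sizes:
  v1 (boolean): 2
  v2 (enum of 4 values): 4
  v3 (boolean): 2
  v4 (integer in [1..9]): 9
  v5 (enum of 5 values): 5
  v6 (enum of 6 values): 6
Product = 2 * 4 * 2 * 9 * 5 * 6 = 4320

4320


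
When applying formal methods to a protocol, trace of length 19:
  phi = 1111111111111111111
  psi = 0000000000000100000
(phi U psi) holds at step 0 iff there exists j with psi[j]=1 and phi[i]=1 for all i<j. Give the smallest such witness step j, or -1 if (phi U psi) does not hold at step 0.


(phi U psi) at 0: need smallest j with psi[j]=1 and phi[i]=1 for all i in [0,j).
Scan from step 0:
  step 0: phi=1, psi=0 -> continue
  step 1: phi=1, psi=0 -> continue
  step 2: phi=1, psi=0 -> continue
  step 3: phi=1, psi=0 -> continue
  step 13: psi=1 and phi held for [0,13) -> witness found
Witness step = 13

13


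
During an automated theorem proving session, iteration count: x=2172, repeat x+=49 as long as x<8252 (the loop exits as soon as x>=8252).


Step 1: x goes from 2172 toward 8252 by 49; the body runs while x<8252, so iterations = ceil((bound-start)/step)
Step 2: Distance=6080
Step 3: ceil(6080/49)=125

125


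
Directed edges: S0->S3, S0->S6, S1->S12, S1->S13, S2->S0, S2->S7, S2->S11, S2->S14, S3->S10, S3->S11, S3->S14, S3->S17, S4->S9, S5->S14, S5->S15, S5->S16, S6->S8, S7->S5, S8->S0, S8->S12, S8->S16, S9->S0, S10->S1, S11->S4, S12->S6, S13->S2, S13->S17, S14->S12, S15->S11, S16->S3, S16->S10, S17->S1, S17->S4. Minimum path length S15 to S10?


BFS layer-by-layer from S15:
  dist 0: {S15}
  dist 1: {S11}
  dist 2: {S4}
  dist 3: {S9}
  dist 4: {S0}
  dist 5: {S3, S6}
  dist 6: {S8, S10, S14, S17}
  -> S10 reached at distance 6
Shortest path length = 6

6


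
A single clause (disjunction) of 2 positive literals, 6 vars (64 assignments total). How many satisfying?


Step 1: Total=2^6=64
Step 2: Unsat when all 2 false: 2^4=16
Step 3: Sat=64-16=48

48


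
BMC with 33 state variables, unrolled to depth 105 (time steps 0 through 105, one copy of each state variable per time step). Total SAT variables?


BMC unrolls to depth k, creating one copy of each state var for steps 0..k.
Step count = 105 + 1 = 106 (steps 0 through 105)
Vars per step = 33
Total = 33 * 106 = 3498

3498


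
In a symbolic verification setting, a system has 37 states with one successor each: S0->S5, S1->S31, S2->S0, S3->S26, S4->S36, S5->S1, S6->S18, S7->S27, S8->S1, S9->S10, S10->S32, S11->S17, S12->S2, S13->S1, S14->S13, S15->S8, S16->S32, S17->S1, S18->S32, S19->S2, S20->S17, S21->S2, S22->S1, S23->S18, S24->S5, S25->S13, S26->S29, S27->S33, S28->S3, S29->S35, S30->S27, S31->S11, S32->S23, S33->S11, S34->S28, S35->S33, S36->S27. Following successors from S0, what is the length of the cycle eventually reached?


Trace from S0 until a state repeats:
  S0 -> S5 -> S1 -> S31 -> S11 -> S17 -> S1
S1 first seen at step 2, revisited at step 6.
Cycle length = 6 - 2 = 4

4


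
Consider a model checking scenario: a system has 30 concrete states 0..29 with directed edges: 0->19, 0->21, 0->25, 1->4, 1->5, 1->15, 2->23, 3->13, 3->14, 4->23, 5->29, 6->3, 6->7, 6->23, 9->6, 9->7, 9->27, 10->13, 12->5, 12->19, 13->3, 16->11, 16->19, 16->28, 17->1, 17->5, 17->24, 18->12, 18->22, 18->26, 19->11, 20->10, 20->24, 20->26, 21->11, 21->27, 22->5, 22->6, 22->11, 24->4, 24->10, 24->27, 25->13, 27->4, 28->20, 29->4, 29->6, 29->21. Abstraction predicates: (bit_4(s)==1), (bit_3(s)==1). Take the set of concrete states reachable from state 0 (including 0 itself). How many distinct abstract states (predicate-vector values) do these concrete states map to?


BFS from 0:
Concrete reachable: {0, 3, 4, 11, 13, 14, 19, 21, 23, 25, 27}
Abstract via predicates (bit_4(s)==1), (bit_3(s)==1):
  (0,0) <- {0, 3, 4}
  (0,1) <- {11, 13, 14}
  (1,0) <- {19, 21, 23}
  (1,1) <- {25, 27}
Distinct abstract states = 4

4


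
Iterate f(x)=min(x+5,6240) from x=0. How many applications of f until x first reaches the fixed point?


Step 1: x=0, cap=6240, increment=5
Step 2: x grows by 5 each step until capped at 6240; fixed point is x=6240
Step 3: iterations = ceil(6240/5) = 1248

1248


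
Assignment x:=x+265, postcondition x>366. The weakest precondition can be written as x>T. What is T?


Formula: wp(x:=E, P) = P[E/x] (substitute E for x in postcondition)
Step 1: Postcondition: x>366
Step 2: Substitute x+265 for x: x+265>366
Step 3: Solve for x: x > 366-265 = 101

101


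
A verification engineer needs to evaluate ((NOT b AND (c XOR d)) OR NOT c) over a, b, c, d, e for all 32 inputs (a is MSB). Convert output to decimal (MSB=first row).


Formula: ((NOT b AND (c XOR d)) OR NOT c) over a, b, c, d, e (32 rows)
Evaluate each row (bits = a,b,c,d,e, MSB first):
  row 0 [00000]: ((NOT 0 AND (0 XOR 0)) OR NOT 0) -> 1
  row 1 [00001]: ((NOT 0 AND (0 XOR 0)) OR NOT 0) -> 1
  row 2 [00010]: ((NOT 0 AND (0 XOR 1)) OR NOT 0) -> 1
  row 3 [00011]: ((NOT 0 AND (0 XOR 1)) OR NOT 0) -> 1
  row 4 [00100]: ((NOT 0 AND (1 XOR 0)) OR NOT 1) -> 1
  row 5 [00101]: ((NOT 0 AND (1 XOR 0)) OR NOT 1) -> 1
  row 6 [00110]: ((NOT 0 AND (1 XOR 1)) OR NOT 1) -> 0
  row 7 [00111]: ((NOT 0 AND (1 XOR 1)) OR NOT 1) -> 0
  row 8 [01000]: ((NOT 1 AND (0 XOR 0)) OR NOT 0) -> 1
  row 9 [01001]: ((NOT 1 AND (0 XOR 0)) OR NOT 0) -> 1
  row 10 [01010]: ((NOT 1 AND (0 XOR 1)) OR NOT 0) -> 1
  row 11 [01011]: ((NOT 1 AND (0 XOR 1)) OR NOT 0) -> 1
  row 12 [01100]: ((NOT 1 AND (1 XOR 0)) OR NOT 1) -> 0
  row 13 [01101]: ((NOT 1 AND (1 XOR 0)) OR NOT 1) -> 0
  row 14 [01110]: ((NOT 1 AND (1 XOR 1)) OR NOT 1) -> 0
  row 15 [01111]: ((NOT 1 AND (1 XOR 1)) OR NOT 1) -> 0
  row 16 [10000]: ((NOT 0 AND (0 XOR 0)) OR NOT 0) -> 1
  row 17 [10001]: ((NOT 0 AND (0 XOR 0)) OR NOT 0) -> 1
  row 18 [10010]: ((NOT 0 AND (0 XOR 1)) OR NOT 0) -> 1
  row 19 [10011]: ((NOT 0 AND (0 XOR 1)) OR NOT 0) -> 1
  row 20 [10100]: ((NOT 0 AND (1 XOR 0)) OR NOT 1) -> 1
  row 21 [10101]: ((NOT 0 AND (1 XOR 0)) OR NOT 1) -> 1
  row 22 [10110]: ((NOT 0 AND (1 XOR 1)) OR NOT 1) -> 0
  row 23 [10111]: ((NOT 0 AND (1 XOR 1)) OR NOT 1) -> 0
  row 24 [11000]: ((NOT 1 AND (0 XOR 0)) OR NOT 0) -> 1
  row 25 [11001]: ((NOT 1 AND (0 XOR 0)) OR NOT 0) -> 1
  row 26 [11010]: ((NOT 1 AND (0 XOR 1)) OR NOT 0) -> 1
  row 27 [11011]: ((NOT 1 AND (0 XOR 1)) OR NOT 0) -> 1
  row 28 [11100]: ((NOT 1 AND (1 XOR 0)) OR NOT 1) -> 0
  row 29 [11101]: ((NOT 1 AND (1 XOR 0)) OR NOT 1) -> 0
  row 30 [11110]: ((NOT 1 AND (1 XOR 1)) OR NOT 1) -> 0
  row 31 [11111]: ((NOT 1 AND (1 XOR 1)) OR NOT 1) -> 0
Full result column, 4 rows per line (a,b,c fixed per line; d,e runs 00..11 left to right):
  rows 0-3 [a,b,c=000]: 1111  = hex F
  rows 4-7 [a,b,c=001]: 1100  = hex C
  rows 8-11 [a,b,c=010]: 1111  = hex F
  rows 12-15 [a,b,c=011]: 0000  = hex 0
  rows 16-19 [a,b,c=100]: 1111  = hex F
  rows 20-23 [a,b,c=101]: 1100  = hex C
  rows 24-27 [a,b,c=110]: 1111  = hex F
  rows 28-31 [a,b,c=111]: 0000  = hex 0
Output column (row 0 .. row 31) = 11111100111100001111110011110000
Output column grouped in 4s = 1111 1100 1111 0000 1111 1100 1111 0000 = 0xFCF0FCF0
Convert to decimal digit by digit (value = value*16 + digit):
  F -> 15
  15*16 + 12 (C) = 252
  252*16 + 15 (F) = 4047
  4047*16 + 0 = 64752
  64752*16 + 15 (F) = 1036047
  1036047*16 + 12 (C) = 16576764
  16576764*16 + 15 (F) = 265228239
  265228239*16 + 0 = 4243651824
Decimal = 4243651824

4243651824


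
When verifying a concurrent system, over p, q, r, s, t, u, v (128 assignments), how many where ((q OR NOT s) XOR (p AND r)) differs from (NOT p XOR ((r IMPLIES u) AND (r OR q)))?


F1 = ((q OR NOT s) XOR (p AND r))
F2 = (NOT p XOR ((r IMPLIES u) AND (r OR q)))
Evaluate both on each of 128 rows (bits = p,q,r,s,t,u,v):
  row 0 [0000000]: F1=1 F2=1 -> 0
  row 1 [0000001]: F1=1 F2=1 -> 0
  row 2 [0000010]: F1=1 F2=1 -> 0
  row 3 [0000011]: F1=1 F2=1 -> 0
  row 4 [0000100]: F1=1 F2=1 -> 0
  (every remaining row is evaluated the same way; all 128 results are listed next)
Full result column, 8 rows per line (p,q,r,s fixed per line; t,u,v runs 000..111 left to right):
  rows 0-7 [p,q,r,s=0000]: 00000000  (ones: 0)
  rows 8-15 [p,q,r,s=0001]: 11111111  (ones: 8)
  rows 16-23 [p,q,r,s=0010]: 00110011  (ones: 4)
  rows 24-31 [p,q,r,s=0011]: 11001100  (ones: 4)
  rows 32-39 [p,q,r,s=0100]: 11111111  (ones: 8)
  rows 40-47 [p,q,r,s=0101]: 11111111  (ones: 8)
  rows 48-55 [p,q,r,s=0110]: 00110011  (ones: 4)
  rows 56-63 [p,q,r,s=0111]: 00110011  (ones: 4)
  rows 64-71 [p,q,r,s=1000]: 11111111  (ones: 8)
  rows 72-79 [p,q,r,s=1001]: 00000000  (ones: 0)
  rows 80-87 [p,q,r,s=1010]: 00110011  (ones: 4)
  rows 88-95 [p,q,r,s=1011]: 11001100  (ones: 4)
  rows 96-103 [p,q,r,s=1100]: 00000000  (ones: 0)
  rows 104-111 [p,q,r,s=1101]: 00000000  (ones: 0)
  rows 112-119 [p,q,r,s=1110]: 00110011  (ones: 4)
  rows 120-127 [p,q,r,s=1111]: 00110011  (ones: 4)
Disagreements = 0+8+4+4+8+8+4+4+8+0+4+4+0+0+4+4 = 64

64


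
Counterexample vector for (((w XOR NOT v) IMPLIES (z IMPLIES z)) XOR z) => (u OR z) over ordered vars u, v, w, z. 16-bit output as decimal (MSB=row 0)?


F1 = (((w XOR NOT v) IMPLIES (z IMPLIES z)) XOR z)
F2 = (u OR z)
Counterexample to F1=>F2 is where F1=1 and F2=0.
Evaluate each row (bits = u,v,w,z, MSB first):
  row 0 [0000]: F1=1 F2=0 -> F1&~F2 -> 1
  row 1 [0001]: F1=0 F2=1 -> F1&~F2 -> 0
  row 2 [0010]: F1=1 F2=0 -> F1&~F2 -> 1
  row 3 [0011]: F1=0 F2=1 -> F1&~F2 -> 0
  row 4 [0100]: F1=1 F2=0 -> F1&~F2 -> 1
  row 5 [0101]: F1=0 F2=1 -> F1&~F2 -> 0
  row 6 [0110]: F1=1 F2=0 -> F1&~F2 -> 1
  row 7 [0111]: F1=0 F2=1 -> F1&~F2 -> 0
  row 8 [1000]: F1=1 F2=1 -> F1&~F2 -> 0
  row 9 [1001]: F1=0 F2=1 -> F1&~F2 -> 0
  row 10 [1010]: F1=1 F2=1 -> F1&~F2 -> 0
  row 11 [1011]: F1=0 F2=1 -> F1&~F2 -> 0
  row 12 [1100]: F1=1 F2=1 -> F1&~F2 -> 0
  row 13 [1101]: F1=0 F2=1 -> F1&~F2 -> 0
  row 14 [1110]: F1=1 F2=1 -> F1&~F2 -> 0
  row 15 [1111]: F1=0 F2=1 -> F1&~F2 -> 0
Full result column, 4 rows per line (u,v fixed per line; w,z runs 00..11 left to right):
  rows 0-3 [u,v=00]: 1010  = hex A
  rows 4-7 [u,v=01]: 1010  = hex A
  rows 8-11 [u,v=10]: 0000  = hex 0
  rows 12-15 [u,v=11]: 0000  = hex 0
Counterexample vector (row 0 .. row 15) = 1010101000000000
Output column grouped in 4s = 1010 1010 0000 0000 = 0xAA00
Convert to decimal digit by digit (value = value*16 + digit):
  A -> 10
  10*16 + 10 (A) = 170
  170*16 + 0 = 2720
  2720*16 + 0 = 43520
Decimal = 43520

43520


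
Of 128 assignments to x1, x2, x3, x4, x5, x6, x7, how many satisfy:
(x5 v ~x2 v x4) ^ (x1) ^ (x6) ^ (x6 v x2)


CNF with 4 clauses over 7 vars (128 assignments).
An assignment satisfies CNF iff every clause has >=1 true literal.
Check each row (bits = x1,x2,x3,x4,x5,x6,x7; clause T/F shown):
  row 0 [0000000]: clauses=TFFF -> 0
  row 1 [0000001]: clauses=TFFF -> 0
  row 2 [0000010]: clauses=TFTT -> 0
  row 3 [0000011]: clauses=TFTT -> 0
  row 4 [0000100]: clauses=TFFF -> 0
  (every remaining row is evaluated the same way; all 128 results are listed next)
Full result column, 8 rows per line (x1,x2,x3,x4 fixed per line; x5,x6,x7 runs 000..111 left to right):
  rows 0-7 [x1,x2,x3,x4=0000]: 00000000  (ones: 0)
  rows 8-15 [x1,x2,x3,x4=0001]: 00000000  (ones: 0)
  rows 16-23 [x1,x2,x3,x4=0010]: 00000000  (ones: 0)
  rows 24-31 [x1,x2,x3,x4=0011]: 00000000  (ones: 0)
  rows 32-39 [x1,x2,x3,x4=0100]: 00000000  (ones: 0)
  rows 40-47 [x1,x2,x3,x4=0101]: 00000000  (ones: 0)
  rows 48-55 [x1,x2,x3,x4=0110]: 00000000  (ones: 0)
  rows 56-63 [x1,x2,x3,x4=0111]: 00000000  (ones: 0)
  rows 64-71 [x1,x2,x3,x4=1000]: 00110011  (ones: 4)
  rows 72-79 [x1,x2,x3,x4=1001]: 00110011  (ones: 4)
  rows 80-87 [x1,x2,x3,x4=1010]: 00110011  (ones: 4)
  rows 88-95 [x1,x2,x3,x4=1011]: 00110011  (ones: 4)
  rows 96-103 [x1,x2,x3,x4=1100]: 00000011  (ones: 2)
  rows 104-111 [x1,x2,x3,x4=1101]: 00110011  (ones: 4)
  rows 112-119 [x1,x2,x3,x4=1110]: 00000011  (ones: 2)
  rows 120-127 [x1,x2,x3,x4=1111]: 00110011  (ones: 4)
Satisfying assignments = 0+0+0+0+0+0+0+0+4+4+4+4+2+4+2+4 = 28

28


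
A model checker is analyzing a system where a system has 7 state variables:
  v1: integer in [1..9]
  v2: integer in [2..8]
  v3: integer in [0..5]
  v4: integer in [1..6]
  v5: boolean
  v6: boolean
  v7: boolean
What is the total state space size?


State space = product of domain sizes of all variables.
Domain sizes:
  v1 (integer in [1..9]): 9
  v2 (integer in [2..8]): 7
  v3 (integer in [0..5]): 6
  v4 (integer in [1..6]): 6
  v5 (boolean): 2
  v6 (boolean): 2
  v7 (boolean): 2
Product = 9 * 7 * 6 * 6 * 2 * 2 * 2 = 18144

18144


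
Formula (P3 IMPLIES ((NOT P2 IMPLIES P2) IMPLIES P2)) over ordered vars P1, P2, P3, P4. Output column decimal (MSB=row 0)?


Formula: (P3 IMPLIES ((NOT P2 IMPLIES P2) IMPLIES P2)) over P1, P2, P3, P4 (16 rows)
Evaluate each row (bits = P1,P2,P3,P4, MSB first):
  row 0 [0000]: (0 IMPLIES ((NOT 0 IMPLIES 0) IMPLIES 0)) -> 1
  row 1 [0001]: (0 IMPLIES ((NOT 0 IMPLIES 0) IMPLIES 0)) -> 1
  row 2 [0010]: (1 IMPLIES ((NOT 0 IMPLIES 0) IMPLIES 0)) -> 1
  row 3 [0011]: (1 IMPLIES ((NOT 0 IMPLIES 0) IMPLIES 0)) -> 1
  row 4 [0100]: (0 IMPLIES ((NOT 1 IMPLIES 1) IMPLIES 1)) -> 1
  row 5 [0101]: (0 IMPLIES ((NOT 1 IMPLIES 1) IMPLIES 1)) -> 1
  row 6 [0110]: (1 IMPLIES ((NOT 1 IMPLIES 1) IMPLIES 1)) -> 1
  row 7 [0111]: (1 IMPLIES ((NOT 1 IMPLIES 1) IMPLIES 1)) -> 1
  row 8 [1000]: (0 IMPLIES ((NOT 0 IMPLIES 0) IMPLIES 0)) -> 1
  row 9 [1001]: (0 IMPLIES ((NOT 0 IMPLIES 0) IMPLIES 0)) -> 1
  row 10 [1010]: (1 IMPLIES ((NOT 0 IMPLIES 0) IMPLIES 0)) -> 1
  row 11 [1011]: (1 IMPLIES ((NOT 0 IMPLIES 0) IMPLIES 0)) -> 1
  row 12 [1100]: (0 IMPLIES ((NOT 1 IMPLIES 1) IMPLIES 1)) -> 1
  row 13 [1101]: (0 IMPLIES ((NOT 1 IMPLIES 1) IMPLIES 1)) -> 1
  row 14 [1110]: (1 IMPLIES ((NOT 1 IMPLIES 1) IMPLIES 1)) -> 1
  row 15 [1111]: (1 IMPLIES ((NOT 1 IMPLIES 1) IMPLIES 1)) -> 1
Full result column, 4 rows per line (P1,P2 fixed per line; P3,P4 runs 00..11 left to right):
  rows 0-3 [P1,P2=00]: 1111  = hex F
  rows 4-7 [P1,P2=01]: 1111  = hex F
  rows 8-11 [P1,P2=10]: 1111  = hex F
  rows 12-15 [P1,P2=11]: 1111  = hex F
Output column (row 0 .. row 15) = 1111111111111111
Output column grouped in 4s = 1111 1111 1111 1111 = 0xFFFF
Convert to decimal digit by digit (value = value*16 + digit):
  F -> 15
  15*16 + 15 (F) = 255
  255*16 + 15 (F) = 4095
  4095*16 + 15 (F) = 65535
Decimal = 65535

65535


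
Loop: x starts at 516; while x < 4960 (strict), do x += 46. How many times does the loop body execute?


Step 1: x goes from 516 toward 4960 by 46; the body runs while x<4960, so iterations = ceil((bound-start)/step)
Step 2: Distance=4444
Step 3: ceil(4444/46)=97

97


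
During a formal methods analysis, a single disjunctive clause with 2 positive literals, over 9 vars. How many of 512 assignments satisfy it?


Step 1: Total=2^9=512
Step 2: Unsat when all 2 false: 2^7=128
Step 3: Sat=512-128=384

384


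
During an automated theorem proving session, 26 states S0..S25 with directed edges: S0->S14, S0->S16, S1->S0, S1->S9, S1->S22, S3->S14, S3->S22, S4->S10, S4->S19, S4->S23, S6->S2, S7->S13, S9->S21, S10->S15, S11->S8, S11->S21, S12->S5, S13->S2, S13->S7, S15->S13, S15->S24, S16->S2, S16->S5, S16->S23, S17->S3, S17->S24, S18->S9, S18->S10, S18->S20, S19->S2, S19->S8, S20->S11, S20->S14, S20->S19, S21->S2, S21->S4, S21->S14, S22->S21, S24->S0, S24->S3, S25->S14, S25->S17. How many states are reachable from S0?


BFS from S0:
  layer 0: {S0}
  layer 1: {S14, S16}
  layer 2: {S2, S5, S23}
Reachable set: {S0, S2, S5, S14, S16, S23}
Count = 6

6


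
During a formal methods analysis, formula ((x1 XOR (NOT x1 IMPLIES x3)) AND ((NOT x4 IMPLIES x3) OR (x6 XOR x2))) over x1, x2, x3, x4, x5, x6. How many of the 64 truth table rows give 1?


Formula: ((x1 XOR (NOT x1 IMPLIES x3)) AND ((NOT x4 IMPLIES x3) OR (x6 XOR x2))) over 6 vars (64 rows)
Evaluate each row (x1, x2, x3, x4, x5, x6 as bits, MSB first):
  row 0 [000000]: ((0 XOR (NOT 0 IMPLIES 0)) AND ((NOT 0 IMPLIES 0) OR (0 XOR 0))) -> 0
  row 1 [000001]: ((0 XOR (NOT 0 IMPLIES 0)) AND ((NOT 0 IMPLIES 0) OR (1 XOR 0))) -> 0
  row 2 [000010]: ((0 XOR (NOT 0 IMPLIES 0)) AND ((NOT 0 IMPLIES 0) OR (0 XOR 0))) -> 0
  row 3 [000011]: ((0 XOR (NOT 0 IMPLIES 0)) AND ((NOT 0 IMPLIES 0) OR (1 XOR 0))) -> 0
  row 4 [000100]: ((0 XOR (NOT 0 IMPLIES 0)) AND ((NOT 1 IMPLIES 0) OR (0 XOR 0))) -> 0
  (every remaining row is evaluated the same way; all 64 results are listed next)
Full result column, 8 rows per line (x1,x2,x3 fixed per line; x4,x5,x6 runs 000..111 left to right):
  rows 0-7 [x1,x2,x3=000]: 00000000  (ones: 0)
  rows 8-15 [x1,x2,x3=001]: 11111111  (ones: 8)
  rows 16-23 [x1,x2,x3=010]: 00000000  (ones: 0)
  rows 24-31 [x1,x2,x3=011]: 11111111  (ones: 8)
  rows 32-39 [x1,x2,x3=100]: 00000000  (ones: 0)
  rows 40-47 [x1,x2,x3=101]: 00000000  (ones: 0)
  rows 48-55 [x1,x2,x3=110]: 00000000  (ones: 0)
  rows 56-63 [x1,x2,x3=111]: 00000000  (ones: 0)
Count of 1-rows = 0+8+0+8+0+0+0+0 = 16

16


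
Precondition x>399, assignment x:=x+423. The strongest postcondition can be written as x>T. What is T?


Formula: sp(P, x:=E) = exists old_x. (x = E[old_x/x]) AND P[old_x/x] (old_x is the value of x before the assignment; eliminate old_x by solving x = E[old_x/x] for old_x)
Step 1: Precondition P: x>399, i.e. old_x > 399
Step 2: Assignment gives x = old_x + 423, so old_x = x - 423
Step 3: Substitute into P: x - 423 > 399
Step 4: Simplify: x > 399+423 = 822

822


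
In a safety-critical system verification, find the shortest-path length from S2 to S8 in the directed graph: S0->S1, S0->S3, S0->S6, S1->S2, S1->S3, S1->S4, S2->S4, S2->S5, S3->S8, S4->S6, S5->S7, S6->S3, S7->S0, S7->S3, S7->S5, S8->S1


BFS layer-by-layer from S2:
  dist 0: {S2}
  dist 1: {S4, S5}
  dist 2: {S6, S7}
  dist 3: {S0, S3}
  dist 4: {S1, S8}
  -> S8 reached at distance 4
Shortest path length = 4

4


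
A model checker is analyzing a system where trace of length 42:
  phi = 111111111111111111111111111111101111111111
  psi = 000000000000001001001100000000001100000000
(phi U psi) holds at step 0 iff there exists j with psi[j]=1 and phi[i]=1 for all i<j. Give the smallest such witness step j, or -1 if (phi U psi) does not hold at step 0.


(phi U psi) at 0: need smallest j with psi[j]=1 and phi[i]=1 for all i in [0,j).
Scan from step 0:
  step 0: phi=1, psi=0 -> continue
  step 1: phi=1, psi=0 -> continue
  step 2: phi=1, psi=0 -> continue
  step 3: phi=1, psi=0 -> continue
  step 14: psi=1 and phi held for [0,14) -> witness found
Witness step = 14

14


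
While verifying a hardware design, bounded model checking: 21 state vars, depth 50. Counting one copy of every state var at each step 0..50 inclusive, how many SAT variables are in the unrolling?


BMC unrolls to depth k, creating one copy of each state var for steps 0..k.
Step count = 50 + 1 = 51 (steps 0 through 50)
Vars per step = 21
Total = 21 * 51 = 1071

1071


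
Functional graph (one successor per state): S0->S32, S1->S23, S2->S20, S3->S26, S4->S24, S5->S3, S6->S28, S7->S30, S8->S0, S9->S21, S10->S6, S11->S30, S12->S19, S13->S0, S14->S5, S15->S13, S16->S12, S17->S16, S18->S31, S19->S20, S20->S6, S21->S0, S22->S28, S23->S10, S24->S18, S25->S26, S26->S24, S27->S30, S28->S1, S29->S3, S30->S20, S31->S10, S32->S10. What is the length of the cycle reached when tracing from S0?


Trace from S0 until a state repeats:
  S0 -> S32 -> S10 -> S6 -> S28 -> S1 -> S23 -> S10
S10 first seen at step 2, revisited at step 7.
Cycle length = 7 - 2 = 5

5


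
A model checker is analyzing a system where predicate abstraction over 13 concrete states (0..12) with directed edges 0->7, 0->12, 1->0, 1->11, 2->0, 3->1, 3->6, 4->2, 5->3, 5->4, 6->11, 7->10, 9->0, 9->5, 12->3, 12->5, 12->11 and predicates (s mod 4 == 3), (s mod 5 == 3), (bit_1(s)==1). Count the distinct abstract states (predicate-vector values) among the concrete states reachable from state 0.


BFS from 0:
Concrete reachable: {0, 1, 2, 3, 4, 5, 6, 7, 10, 11, 12}
Abstract via predicates (s mod 4 == 3), (s mod 5 == 3), (bit_1(s)==1):
  (0,0,0) <- {0, 1, 4, 5, 12}
  (0,0,1) <- {2, 6, 10}
  (1,0,1) <- {7, 11}
  (1,1,1) <- {3}
Distinct abstract states = 4

4


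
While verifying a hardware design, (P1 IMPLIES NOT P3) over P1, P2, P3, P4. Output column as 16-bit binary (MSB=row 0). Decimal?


Formula: (P1 IMPLIES NOT P3) over P1, P2, P3, P4 (16 rows)
Evaluate each row (bits = P1,P2,P3,P4, MSB first):
  row 0 [0000]: (0 IMPLIES NOT 0) -> 1
  row 1 [0001]: (0 IMPLIES NOT 0) -> 1
  row 2 [0010]: (0 IMPLIES NOT 1) -> 1
  row 3 [0011]: (0 IMPLIES NOT 1) -> 1
  row 4 [0100]: (0 IMPLIES NOT 0) -> 1
  row 5 [0101]: (0 IMPLIES NOT 0) -> 1
  row 6 [0110]: (0 IMPLIES NOT 1) -> 1
  row 7 [0111]: (0 IMPLIES NOT 1) -> 1
  row 8 [1000]: (1 IMPLIES NOT 0) -> 1
  row 9 [1001]: (1 IMPLIES NOT 0) -> 1
  row 10 [1010]: (1 IMPLIES NOT 1) -> 0
  row 11 [1011]: (1 IMPLIES NOT 1) -> 0
  row 12 [1100]: (1 IMPLIES NOT 0) -> 1
  row 13 [1101]: (1 IMPLIES NOT 0) -> 1
  row 14 [1110]: (1 IMPLIES NOT 1) -> 0
  row 15 [1111]: (1 IMPLIES NOT 1) -> 0
Full result column, 4 rows per line (P1,P2 fixed per line; P3,P4 runs 00..11 left to right):
  rows 0-3 [P1,P2=00]: 1111  = hex F
  rows 4-7 [P1,P2=01]: 1111  = hex F
  rows 8-11 [P1,P2=10]: 1100  = hex C
  rows 12-15 [P1,P2=11]: 1100  = hex C
Output column (row 0 .. row 15) = 1111111111001100
Output column grouped in 4s = 1111 1111 1100 1100 = 0xFFCC
Convert to decimal digit by digit (value = value*16 + digit):
  F -> 15
  15*16 + 15 (F) = 255
  255*16 + 12 (C) = 4092
  4092*16 + 12 (C) = 65484
Decimal = 65484

65484


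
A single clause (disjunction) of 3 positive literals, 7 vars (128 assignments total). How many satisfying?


Step 1: Total=2^7=128
Step 2: Unsat when all 3 false: 2^4=16
Step 3: Sat=128-16=112

112


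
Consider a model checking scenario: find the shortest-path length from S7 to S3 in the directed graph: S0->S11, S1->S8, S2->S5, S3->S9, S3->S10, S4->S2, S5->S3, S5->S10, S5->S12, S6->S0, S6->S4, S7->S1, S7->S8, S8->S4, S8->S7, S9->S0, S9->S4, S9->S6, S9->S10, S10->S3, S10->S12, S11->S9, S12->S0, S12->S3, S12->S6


BFS layer-by-layer from S7:
  dist 0: {S7}
  dist 1: {S1, S8}
  dist 2: {S4}
  dist 3: {S2}
  dist 4: {S5}
  dist 5: {S3, S10, S12}
  -> S3 reached at distance 5
Shortest path length = 5

5


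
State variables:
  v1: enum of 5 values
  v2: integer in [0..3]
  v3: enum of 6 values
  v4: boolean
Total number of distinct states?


State space = product of domain sizes of all variables.
Domain sizes:
  v1 (enum of 5 values): 5
  v2 (integer in [0..3]): 4
  v3 (enum of 6 values): 6
  v4 (boolean): 2
Product = 5 * 4 * 6 * 2 = 240

240


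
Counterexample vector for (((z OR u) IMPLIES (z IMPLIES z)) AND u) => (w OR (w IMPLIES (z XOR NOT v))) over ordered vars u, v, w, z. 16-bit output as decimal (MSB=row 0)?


F1 = (((z OR u) IMPLIES (z IMPLIES z)) AND u)
F2 = (w OR (w IMPLIES (z XOR NOT v)))
Counterexample to F1=>F2 is where F1=1 and F2=0.
Evaluate each row (bits = u,v,w,z, MSB first):
  row 0 [0000]: F1=0 F2=1 -> F1&~F2 -> 0
  row 1 [0001]: F1=0 F2=1 -> F1&~F2 -> 0
  row 2 [0010]: F1=0 F2=1 -> F1&~F2 -> 0
  row 3 [0011]: F1=0 F2=1 -> F1&~F2 -> 0
  row 4 [0100]: F1=0 F2=1 -> F1&~F2 -> 0
  row 5 [0101]: F1=0 F2=1 -> F1&~F2 -> 0
  row 6 [0110]: F1=0 F2=1 -> F1&~F2 -> 0
  row 7 [0111]: F1=0 F2=1 -> F1&~F2 -> 0
  row 8 [1000]: F1=1 F2=1 -> F1&~F2 -> 0
  row 9 [1001]: F1=1 F2=1 -> F1&~F2 -> 0
  row 10 [1010]: F1=1 F2=1 -> F1&~F2 -> 0
  row 11 [1011]: F1=1 F2=1 -> F1&~F2 -> 0
  row 12 [1100]: F1=1 F2=1 -> F1&~F2 -> 0
  row 13 [1101]: F1=1 F2=1 -> F1&~F2 -> 0
  row 14 [1110]: F1=1 F2=1 -> F1&~F2 -> 0
  row 15 [1111]: F1=1 F2=1 -> F1&~F2 -> 0
Full result column, 4 rows per line (u,v fixed per line; w,z runs 00..11 left to right):
  rows 0-3 [u,v=00]: 0000  = hex 0
  rows 4-7 [u,v=01]: 0000  = hex 0
  rows 8-11 [u,v=10]: 0000  = hex 0
  rows 12-15 [u,v=11]: 0000  = hex 0
Counterexample vector (row 0 .. row 15) = 0000000000000000
Output column grouped in 4s = 0000 0000 0000 0000 = 0x0000
Convert to decimal digit by digit (value = value*16 + digit):
  0 -> 0
  0*16 + 0 = 0
  0*16 + 0 = 0
  0*16 + 0 = 0
Decimal = 0

0


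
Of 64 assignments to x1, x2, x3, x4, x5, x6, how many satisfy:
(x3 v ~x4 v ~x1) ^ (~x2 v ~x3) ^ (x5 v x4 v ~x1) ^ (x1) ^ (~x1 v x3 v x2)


CNF with 5 clauses over 6 vars (64 assignments).
An assignment satisfies CNF iff every clause has >=1 true literal.
Check each row (bits = x1,x2,x3,x4,x5,x6; clause T/F shown):
  row 0 [000000]: clauses=TTTFT -> 0
  row 1 [000001]: clauses=TTTFT -> 0
  row 2 [000010]: clauses=TTTFT -> 0
  row 3 [000011]: clauses=TTTFT -> 0
  row 4 [000100]: clauses=TTTFT -> 0
  (every remaining row is evaluated the same way; all 64 results are listed next)
Full result column, 8 rows per line (x1,x2,x3 fixed per line; x4,x5,x6 runs 000..111 left to right):
  rows 0-7 [x1,x2,x3=000]: 00000000  (ones: 0)
  rows 8-15 [x1,x2,x3=001]: 00000000  (ones: 0)
  rows 16-23 [x1,x2,x3=010]: 00000000  (ones: 0)
  rows 24-31 [x1,x2,x3=011]: 00000000  (ones: 0)
  rows 32-39 [x1,x2,x3=100]: 00000000  (ones: 0)
  rows 40-47 [x1,x2,x3=101]: 00111111  (ones: 6)
  rows 48-55 [x1,x2,x3=110]: 00110000  (ones: 2)
  rows 56-63 [x1,x2,x3=111]: 00000000  (ones: 0)
Satisfying assignments = 0+0+0+0+0+6+2+0 = 8

8


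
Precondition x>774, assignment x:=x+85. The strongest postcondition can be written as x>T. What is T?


Formula: sp(P, x:=E) = exists old_x. (x = E[old_x/x]) AND P[old_x/x] (old_x is the value of x before the assignment; eliminate old_x by solving x = E[old_x/x] for old_x)
Step 1: Precondition P: x>774, i.e. old_x > 774
Step 2: Assignment gives x = old_x + 85, so old_x = x - 85
Step 3: Substitute into P: x - 85 > 774
Step 4: Simplify: x > 774+85 = 859

859


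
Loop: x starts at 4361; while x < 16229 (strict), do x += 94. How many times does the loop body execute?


Step 1: x goes from 4361 toward 16229 by 94; the body runs while x<16229, so iterations = ceil((bound-start)/step)
Step 2: Distance=11868
Step 3: ceil(11868/94)=127

127


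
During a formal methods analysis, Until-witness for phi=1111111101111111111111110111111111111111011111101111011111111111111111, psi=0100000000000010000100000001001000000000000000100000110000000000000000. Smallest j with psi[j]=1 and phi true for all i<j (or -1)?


(phi U psi) at 0: need smallest j with psi[j]=1 and phi[i]=1 for all i in [0,j).
Scan from step 0:
  step 0: phi=1, psi=0 -> continue
  step 1: psi=1 and phi held for [0,1) -> witness found
Witness step = 1

1


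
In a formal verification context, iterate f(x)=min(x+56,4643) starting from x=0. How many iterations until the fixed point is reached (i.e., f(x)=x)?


Step 1: x=0, cap=4643, increment=56
Step 2: x grows by 56 each step until capped at 4643; fixed point is x=4643
Step 3: iterations = ceil(4643/56) = 83

83


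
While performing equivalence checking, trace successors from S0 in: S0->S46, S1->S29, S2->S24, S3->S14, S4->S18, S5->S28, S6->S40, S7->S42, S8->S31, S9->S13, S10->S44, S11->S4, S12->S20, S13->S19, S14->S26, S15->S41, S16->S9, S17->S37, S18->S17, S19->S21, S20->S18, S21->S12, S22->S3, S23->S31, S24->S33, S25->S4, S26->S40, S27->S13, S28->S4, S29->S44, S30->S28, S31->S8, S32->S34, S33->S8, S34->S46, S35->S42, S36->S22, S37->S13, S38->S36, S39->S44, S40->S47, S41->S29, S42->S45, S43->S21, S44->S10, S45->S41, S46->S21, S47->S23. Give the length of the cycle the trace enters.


Trace from S0 until a state repeats:
  S0 -> S46 -> S21 -> S12 -> S20 -> S18 -> S17 -> S37 -> S13 -> S19 -> S21
S21 first seen at step 2, revisited at step 10.
Cycle length = 10 - 2 = 8

8


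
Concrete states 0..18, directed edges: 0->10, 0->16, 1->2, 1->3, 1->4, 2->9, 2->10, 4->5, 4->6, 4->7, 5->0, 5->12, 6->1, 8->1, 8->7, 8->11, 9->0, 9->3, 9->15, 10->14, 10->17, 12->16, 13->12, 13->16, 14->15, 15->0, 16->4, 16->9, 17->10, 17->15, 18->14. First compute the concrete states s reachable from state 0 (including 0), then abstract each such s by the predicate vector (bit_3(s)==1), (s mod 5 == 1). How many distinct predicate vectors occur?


BFS from 0:
Concrete reachable: {0, 1, 2, 3, 4, 5, 6, 7, 9, 10, 12, 14, 15, 16, 17}
Abstract via predicates (bit_3(s)==1), (s mod 5 == 1):
  (0,0) <- {0, 2, 3, 4, 5, 7, 17}
  (0,1) <- {1, 6, 16}
  (1,0) <- {9, 10, 12, 14, 15}
Distinct abstract states = 3

3


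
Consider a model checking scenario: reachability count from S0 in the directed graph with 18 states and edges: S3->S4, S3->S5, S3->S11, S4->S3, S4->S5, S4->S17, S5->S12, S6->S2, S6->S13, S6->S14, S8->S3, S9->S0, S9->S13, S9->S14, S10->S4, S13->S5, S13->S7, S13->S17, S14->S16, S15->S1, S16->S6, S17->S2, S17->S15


BFS from S0:
  layer 0: {S0}
Reachable set: {S0}
Count = 1

1


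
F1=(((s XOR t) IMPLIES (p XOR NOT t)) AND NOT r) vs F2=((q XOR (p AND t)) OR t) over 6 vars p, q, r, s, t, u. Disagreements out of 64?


F1 = (((s XOR t) IMPLIES (p XOR NOT t)) AND NOT r)
F2 = ((q XOR (p AND t)) OR t)
Evaluate both on each of 64 rows (bits = p,q,r,s,t,u):
  row 0 [000000]: F1=1 F2=0 (differ) -> 1
  row 1 [000001]: F1=1 F2=0 (differ) -> 1
  row 2 [000010]: F1=0 F2=1 (differ) -> 1
  row 3 [000011]: F1=0 F2=1 (differ) -> 1
  row 4 [000100]: F1=1 F2=0 (differ) -> 1
  (every remaining row is evaluated the same way; all 64 results are listed next)
Full result column, 8 rows per line (p,q,r fixed per line; s,t,u runs 000..111 left to right):
  rows 0-7 [p,q,r=000]: 11111100  (ones: 6)
  rows 8-15 [p,q,r=001]: 00110011  (ones: 4)
  rows 16-23 [p,q,r=010]: 00110000  (ones: 2)
  rows 24-31 [p,q,r=011]: 11111111  (ones: 8)
  rows 32-39 [p,q,r=100]: 11000000  (ones: 2)
  rows 40-47 [p,q,r=101]: 00110011  (ones: 4)
  rows 48-55 [p,q,r=110]: 00001100  (ones: 2)
  rows 56-63 [p,q,r=111]: 11111111  (ones: 8)
Disagreements = 6+4+2+8+2+4+2+8 = 36

36


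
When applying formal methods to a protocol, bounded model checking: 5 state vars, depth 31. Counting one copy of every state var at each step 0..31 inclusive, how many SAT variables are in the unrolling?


BMC unrolls to depth k, creating one copy of each state var for steps 0..k.
Step count = 31 + 1 = 32 (steps 0 through 31)
Vars per step = 5
Total = 5 * 32 = 160

160


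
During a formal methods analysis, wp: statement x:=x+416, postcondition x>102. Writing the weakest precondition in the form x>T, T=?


Formula: wp(x:=E, P) = P[E/x] (substitute E for x in postcondition)
Step 1: Postcondition: x>102
Step 2: Substitute x+416 for x: x+416>102
Step 3: Solve for x: x > 102-416 = -314

-314


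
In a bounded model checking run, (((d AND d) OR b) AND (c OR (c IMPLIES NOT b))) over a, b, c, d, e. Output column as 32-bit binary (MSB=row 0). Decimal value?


Formula: (((d AND d) OR b) AND (c OR (c IMPLIES NOT b))) over a, b, c, d, e (32 rows)
Evaluate each row (bits = a,b,c,d,e, MSB first):
  row 0 [00000]: (((0 AND 0) OR 0) AND (0 OR (0 IMPLIES NOT 0))) -> 0
  row 1 [00001]: (((0 AND 0) OR 0) AND (0 OR (0 IMPLIES NOT 0))) -> 0
  row 2 [00010]: (((1 AND 1) OR 0) AND (0 OR (0 IMPLIES NOT 0))) -> 1
  row 3 [00011]: (((1 AND 1) OR 0) AND (0 OR (0 IMPLIES NOT 0))) -> 1
  row 4 [00100]: (((0 AND 0) OR 0) AND (1 OR (1 IMPLIES NOT 0))) -> 0
  row 5 [00101]: (((0 AND 0) OR 0) AND (1 OR (1 IMPLIES NOT 0))) -> 0
  row 6 [00110]: (((1 AND 1) OR 0) AND (1 OR (1 IMPLIES NOT 0))) -> 1
  row 7 [00111]: (((1 AND 1) OR 0) AND (1 OR (1 IMPLIES NOT 0))) -> 1
  row 8 [01000]: (((0 AND 0) OR 1) AND (0 OR (0 IMPLIES NOT 1))) -> 1
  row 9 [01001]: (((0 AND 0) OR 1) AND (0 OR (0 IMPLIES NOT 1))) -> 1
  row 10 [01010]: (((1 AND 1) OR 1) AND (0 OR (0 IMPLIES NOT 1))) -> 1
  row 11 [01011]: (((1 AND 1) OR 1) AND (0 OR (0 IMPLIES NOT 1))) -> 1
  row 12 [01100]: (((0 AND 0) OR 1) AND (1 OR (1 IMPLIES NOT 1))) -> 1
  row 13 [01101]: (((0 AND 0) OR 1) AND (1 OR (1 IMPLIES NOT 1))) -> 1
  row 14 [01110]: (((1 AND 1) OR 1) AND (1 OR (1 IMPLIES NOT 1))) -> 1
  row 15 [01111]: (((1 AND 1) OR 1) AND (1 OR (1 IMPLIES NOT 1))) -> 1
  row 16 [10000]: (((0 AND 0) OR 0) AND (0 OR (0 IMPLIES NOT 0))) -> 0
  row 17 [10001]: (((0 AND 0) OR 0) AND (0 OR (0 IMPLIES NOT 0))) -> 0
  row 18 [10010]: (((1 AND 1) OR 0) AND (0 OR (0 IMPLIES NOT 0))) -> 1
  row 19 [10011]: (((1 AND 1) OR 0) AND (0 OR (0 IMPLIES NOT 0))) -> 1
  row 20 [10100]: (((0 AND 0) OR 0) AND (1 OR (1 IMPLIES NOT 0))) -> 0
  row 21 [10101]: (((0 AND 0) OR 0) AND (1 OR (1 IMPLIES NOT 0))) -> 0
  row 22 [10110]: (((1 AND 1) OR 0) AND (1 OR (1 IMPLIES NOT 0))) -> 1
  row 23 [10111]: (((1 AND 1) OR 0) AND (1 OR (1 IMPLIES NOT 0))) -> 1
  row 24 [11000]: (((0 AND 0) OR 1) AND (0 OR (0 IMPLIES NOT 1))) -> 1
  row 25 [11001]: (((0 AND 0) OR 1) AND (0 OR (0 IMPLIES NOT 1))) -> 1
  row 26 [11010]: (((1 AND 1) OR 1) AND (0 OR (0 IMPLIES NOT 1))) -> 1
  row 27 [11011]: (((1 AND 1) OR 1) AND (0 OR (0 IMPLIES NOT 1))) -> 1
  row 28 [11100]: (((0 AND 0) OR 1) AND (1 OR (1 IMPLIES NOT 1))) -> 1
  row 29 [11101]: (((0 AND 0) OR 1) AND (1 OR (1 IMPLIES NOT 1))) -> 1
  row 30 [11110]: (((1 AND 1) OR 1) AND (1 OR (1 IMPLIES NOT 1))) -> 1
  row 31 [11111]: (((1 AND 1) OR 1) AND (1 OR (1 IMPLIES NOT 1))) -> 1
Full result column, 4 rows per line (a,b,c fixed per line; d,e runs 00..11 left to right):
  rows 0-3 [a,b,c=000]: 0011  = hex 3
  rows 4-7 [a,b,c=001]: 0011  = hex 3
  rows 8-11 [a,b,c=010]: 1111  = hex F
  rows 12-15 [a,b,c=011]: 1111  = hex F
  rows 16-19 [a,b,c=100]: 0011  = hex 3
  rows 20-23 [a,b,c=101]: 0011  = hex 3
  rows 24-27 [a,b,c=110]: 1111  = hex F
  rows 28-31 [a,b,c=111]: 1111  = hex F
Output column (row 0 .. row 31) = 00110011111111110011001111111111
Output column grouped in 4s = 0011 0011 1111 1111 0011 0011 1111 1111 = 0x33FF33FF
Convert to decimal digit by digit (value = value*16 + digit):
  3 -> 3
  3*16 + 3 = 51
  51*16 + 15 (F) = 831
  831*16 + 15 (F) = 13311
  13311*16 + 3 = 212979
  212979*16 + 3 = 3407667
  3407667*16 + 15 (F) = 54522687
  54522687*16 + 15 (F) = 872363007
Decimal = 872363007

872363007
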